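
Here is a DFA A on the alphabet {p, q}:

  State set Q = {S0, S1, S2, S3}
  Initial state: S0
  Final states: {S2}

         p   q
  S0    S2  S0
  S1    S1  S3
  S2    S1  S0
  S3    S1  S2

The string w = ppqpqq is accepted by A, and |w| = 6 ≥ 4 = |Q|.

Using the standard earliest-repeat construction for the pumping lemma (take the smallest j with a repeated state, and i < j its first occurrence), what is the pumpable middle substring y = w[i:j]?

qp

State sequence: S0 -p-> S2 -p-> S1 -q-> S3 -p-> S1 -q-> S3 -q-> S2
First repeat at step 4: S1 was already visited.

So i = 2, j = 4, giving x = w[0:2] = pp, y = w[2:4] = qp, z = w[4:6] = qq.
Check: |xy| = 4 ≤ 4 and |y| = 2 ≥ 1. Reading y takes A from S1 back to S1, so every xyⁱz is accepted.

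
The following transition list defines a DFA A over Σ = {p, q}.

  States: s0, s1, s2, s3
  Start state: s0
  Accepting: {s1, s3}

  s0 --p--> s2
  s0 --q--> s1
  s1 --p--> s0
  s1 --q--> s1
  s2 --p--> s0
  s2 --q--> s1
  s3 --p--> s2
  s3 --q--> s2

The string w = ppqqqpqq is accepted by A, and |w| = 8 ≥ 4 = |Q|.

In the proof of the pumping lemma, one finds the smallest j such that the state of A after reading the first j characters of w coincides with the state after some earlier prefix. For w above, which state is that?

State sequence: s0 -p-> s2 -p-> s0 -q-> s1 -q-> s1 -q-> s1 -p-> s0 -q-> s1 -q-> s1
First repeat at step 2: s0 was already visited.

The earliest repeat is at step j = 2: A is in s0, which it already visited at step i = 0.
The DFA has 4 states, so the proof of the pumping lemma guarantees a repeated state among the first 4+1 visited; the segment between the two visits is the pumpable y.

s0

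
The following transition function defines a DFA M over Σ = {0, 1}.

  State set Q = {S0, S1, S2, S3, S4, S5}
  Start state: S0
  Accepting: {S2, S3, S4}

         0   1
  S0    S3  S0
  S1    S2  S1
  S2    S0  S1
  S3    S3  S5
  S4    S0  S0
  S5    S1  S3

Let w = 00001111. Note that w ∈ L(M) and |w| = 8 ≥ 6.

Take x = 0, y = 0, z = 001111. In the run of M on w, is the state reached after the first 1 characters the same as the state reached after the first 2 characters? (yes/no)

State sequence: S0 -0-> S3 -0-> S3

After x (step 1): S3. After xy (step 2): S3.
They match, so y = 0 drives M around a cycle from S3 back to itself; pumping y any number of times keeps M in S3 before reading z, and xyⁱz ∈ L(M) for every i ≥ 0.

yes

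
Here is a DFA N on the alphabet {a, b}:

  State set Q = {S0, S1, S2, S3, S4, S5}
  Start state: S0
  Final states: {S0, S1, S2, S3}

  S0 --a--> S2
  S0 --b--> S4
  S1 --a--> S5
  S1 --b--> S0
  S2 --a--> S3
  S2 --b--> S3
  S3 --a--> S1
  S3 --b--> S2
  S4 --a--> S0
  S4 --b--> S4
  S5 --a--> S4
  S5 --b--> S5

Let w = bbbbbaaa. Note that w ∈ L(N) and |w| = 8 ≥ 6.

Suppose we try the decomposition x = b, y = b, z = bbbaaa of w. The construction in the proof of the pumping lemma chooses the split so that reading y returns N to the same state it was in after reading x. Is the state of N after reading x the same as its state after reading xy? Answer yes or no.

State sequence: S0 -b-> S4 -b-> S4

After x (step 1): S4. After xy (step 2): S4.
They match, so y = b drives N around a cycle from S4 back to itself; pumping y any number of times keeps N in S4 before reading z, and xyⁱz ∈ L(N) for every i ≥ 0.

yes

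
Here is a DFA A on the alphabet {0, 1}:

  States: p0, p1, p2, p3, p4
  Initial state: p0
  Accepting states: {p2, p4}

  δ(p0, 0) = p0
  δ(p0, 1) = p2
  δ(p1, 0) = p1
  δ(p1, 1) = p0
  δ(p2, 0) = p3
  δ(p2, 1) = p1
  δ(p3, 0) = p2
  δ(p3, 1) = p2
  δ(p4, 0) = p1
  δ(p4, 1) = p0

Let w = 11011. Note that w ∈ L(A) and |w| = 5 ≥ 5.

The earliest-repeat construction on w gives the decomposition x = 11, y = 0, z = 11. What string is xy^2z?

110011

xy^2z = 11·0·0·11 = 110011.
Reading y = 0 takes A from p1 back to p1, so after x·y·y the machine is still in p1, and z then leads to the accepting state p2. Hence 110011 ∈ L(A).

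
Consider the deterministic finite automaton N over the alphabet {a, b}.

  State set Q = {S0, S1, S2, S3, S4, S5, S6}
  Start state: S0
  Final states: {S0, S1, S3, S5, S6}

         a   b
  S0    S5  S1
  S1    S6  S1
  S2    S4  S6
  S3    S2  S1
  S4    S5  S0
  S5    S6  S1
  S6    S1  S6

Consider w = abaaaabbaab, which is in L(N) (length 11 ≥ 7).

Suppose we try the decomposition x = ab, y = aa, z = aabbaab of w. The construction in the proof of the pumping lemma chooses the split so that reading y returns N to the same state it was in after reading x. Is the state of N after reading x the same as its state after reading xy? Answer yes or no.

State sequence: S0 -a-> S5 -b-> S1 -a-> S6 -a-> S1

After x (step 2): S1. After xy (step 4): S1.
They match, so y = aa drives N around a cycle from S1 back to itself; pumping y any number of times keeps N in S1 before reading z, and xyⁱz ∈ L(N) for every i ≥ 0.

yes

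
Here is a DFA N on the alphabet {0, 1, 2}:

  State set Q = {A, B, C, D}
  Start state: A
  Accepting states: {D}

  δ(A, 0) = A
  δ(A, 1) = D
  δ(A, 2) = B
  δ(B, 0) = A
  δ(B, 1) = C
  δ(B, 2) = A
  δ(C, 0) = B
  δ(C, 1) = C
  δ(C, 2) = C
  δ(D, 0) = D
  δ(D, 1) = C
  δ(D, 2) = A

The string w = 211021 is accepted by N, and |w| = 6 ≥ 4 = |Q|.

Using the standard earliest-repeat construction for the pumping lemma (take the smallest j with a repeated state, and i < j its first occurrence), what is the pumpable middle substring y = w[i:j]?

1

Run of N on w = 2 1 1 0 2 1:
  step 0: A  (start)
  step 1: B  (read 2: A→B)
  step 2: C  (read 1: B→C)
  step 3: C  (read 1: C→C)   ← first repeat (C seen earlier)
  step 4: B  (read 0: C→B)
  step 5: A  (read 2: B→A)
  step 6: D  (read 1: A→D)

So i = 2, j = 3, giving x = w[0:2] = 21, y = w[2:3] = 1, z = w[3:6] = 021.
Check: |xy| = 3 ≤ 4 and |y| = 1 ≥ 1. Reading y takes N from C back to C, so every xyⁱz is accepted.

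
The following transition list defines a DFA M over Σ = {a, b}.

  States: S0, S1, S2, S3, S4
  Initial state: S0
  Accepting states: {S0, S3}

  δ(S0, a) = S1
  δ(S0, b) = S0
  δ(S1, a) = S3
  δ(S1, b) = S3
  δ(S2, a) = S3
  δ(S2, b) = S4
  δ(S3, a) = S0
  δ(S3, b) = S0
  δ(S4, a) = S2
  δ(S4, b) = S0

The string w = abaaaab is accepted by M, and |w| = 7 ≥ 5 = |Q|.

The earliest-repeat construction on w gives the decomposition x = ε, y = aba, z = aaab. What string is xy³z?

abaabaabaaaab

xy^3z = ε·aba·aba·aba·aaab = abaabaabaaaab.
Reading y = aba takes M from S0 back to S0, so after x·y·y·y the machine is still in S0, and z then leads to the accepting state S0. Hence abaabaabaaaab ∈ L(M).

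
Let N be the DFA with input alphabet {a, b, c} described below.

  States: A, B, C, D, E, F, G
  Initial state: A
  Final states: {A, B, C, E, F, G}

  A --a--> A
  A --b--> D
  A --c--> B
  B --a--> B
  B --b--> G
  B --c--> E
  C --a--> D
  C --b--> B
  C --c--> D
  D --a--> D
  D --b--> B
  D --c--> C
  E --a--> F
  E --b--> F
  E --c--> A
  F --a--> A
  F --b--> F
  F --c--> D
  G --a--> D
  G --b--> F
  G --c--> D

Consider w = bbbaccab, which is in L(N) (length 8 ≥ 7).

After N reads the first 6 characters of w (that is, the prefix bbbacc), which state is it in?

D

Run of N on the first 6 characters of w = b b b a c c:
  step 0: A  (start)
  step 1: D  (read b: A→D)
  step 2: B  (read b: D→B)
  step 3: G  (read b: B→G)
  step 4: D  (read a: G→D)
  step 5: C  (read c: D→C)
  step 6: D  (read c: C→D)

After reading 6 characters, N is in state D.
(This kind of state-tracing is the core of the pumping-lemma construction: with 7 states, pigeonhole forces a repeat within the first 7 steps.)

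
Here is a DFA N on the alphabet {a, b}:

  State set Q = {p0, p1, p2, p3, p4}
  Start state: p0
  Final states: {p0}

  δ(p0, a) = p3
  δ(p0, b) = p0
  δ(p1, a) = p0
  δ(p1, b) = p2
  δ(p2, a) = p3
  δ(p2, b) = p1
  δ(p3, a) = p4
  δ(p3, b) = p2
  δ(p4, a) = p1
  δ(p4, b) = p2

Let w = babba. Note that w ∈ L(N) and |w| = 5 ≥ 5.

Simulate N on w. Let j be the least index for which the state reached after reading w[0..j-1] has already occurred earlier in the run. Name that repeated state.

State sequence: p0 -b-> p0 -a-> p3 -b-> p2 -b-> p1 -a-> p0
First repeat at step 1: p0 was already visited.

The earliest repeat is at step j = 1: N is in p0, which it already visited at step i = 0.
With |Q| = 5, pigeonhole forces a state repeat no later than step 5; the substring read between the first and second visits to that state can be pumped.

p0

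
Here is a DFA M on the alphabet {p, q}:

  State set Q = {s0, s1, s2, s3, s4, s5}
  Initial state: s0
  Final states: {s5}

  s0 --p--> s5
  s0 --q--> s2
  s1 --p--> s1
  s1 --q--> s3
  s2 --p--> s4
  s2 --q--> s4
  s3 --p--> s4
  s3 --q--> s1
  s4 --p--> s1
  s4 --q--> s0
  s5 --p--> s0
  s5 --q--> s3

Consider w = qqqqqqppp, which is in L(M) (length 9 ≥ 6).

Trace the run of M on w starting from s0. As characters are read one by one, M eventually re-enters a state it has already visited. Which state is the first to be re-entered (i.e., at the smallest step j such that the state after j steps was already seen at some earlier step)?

State sequence: s0 -q-> s2 -q-> s4 -q-> s0 -q-> s2 -q-> s4 -q-> s0 -p-> s5 -p-> s0 -p-> s5
First repeat at step 3: s0 was already visited.

The earliest repeat is at step j = 3: M is in s0, which it already visited at step i = 0.
With |Q| = 6, pigeonhole forces a state repeat no later than step 6; the substring read between the first and second visits to that state can be pumped.

s0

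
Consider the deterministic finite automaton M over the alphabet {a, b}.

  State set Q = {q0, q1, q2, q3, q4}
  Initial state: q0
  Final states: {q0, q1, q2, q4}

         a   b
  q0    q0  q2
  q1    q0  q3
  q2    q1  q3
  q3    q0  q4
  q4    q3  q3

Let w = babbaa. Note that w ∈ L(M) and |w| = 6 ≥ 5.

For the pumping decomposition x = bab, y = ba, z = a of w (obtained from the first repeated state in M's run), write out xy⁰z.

xy⁰z = xz = bab·a = baba.
Reading y = ba takes M from q3 back to q3, so after x the machine is still in q3, and z then leads to the accepting state q0. Hence baba ∈ L(M).

baba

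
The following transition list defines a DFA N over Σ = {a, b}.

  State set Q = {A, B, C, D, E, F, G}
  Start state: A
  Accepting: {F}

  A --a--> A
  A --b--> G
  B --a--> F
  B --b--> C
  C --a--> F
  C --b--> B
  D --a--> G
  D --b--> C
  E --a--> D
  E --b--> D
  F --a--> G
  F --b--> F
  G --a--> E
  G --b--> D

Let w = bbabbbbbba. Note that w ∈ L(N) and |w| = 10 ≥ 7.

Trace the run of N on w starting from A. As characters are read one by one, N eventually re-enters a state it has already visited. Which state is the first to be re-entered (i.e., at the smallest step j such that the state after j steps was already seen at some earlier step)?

G

Run of N on w = b b a b b b b b b a:
  step 0: A  (start)
  step 1: G  (read b: A→G)
  step 2: D  (read b: G→D)
  step 3: G  (read a: D→G)   ← first repeat (G seen earlier)
  step 4: D  (read b: G→D)
  step 5: C  (read b: D→C)
  step 6: B  (read b: C→B)
  step 7: C  (read b: B→C)
  step 8: B  (read b: C→B)
  step 9: C  (read b: B→C)
  step 10: F  (read a: C→F)

The earliest repeat is at step j = 3: N is in G, which it already visited at step i = 1.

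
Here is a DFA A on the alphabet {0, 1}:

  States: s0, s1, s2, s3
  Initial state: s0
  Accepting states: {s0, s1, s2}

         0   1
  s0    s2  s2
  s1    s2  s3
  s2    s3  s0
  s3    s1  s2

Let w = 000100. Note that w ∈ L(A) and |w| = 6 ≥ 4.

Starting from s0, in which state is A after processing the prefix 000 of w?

s1

Run of A on the first 3 characters of w = 0 0 0:
  step 0: s0  (start)
  step 1: s2  (read 0: s0→s2)
  step 2: s3  (read 0: s2→s3)
  step 3: s1  (read 0: s3→s1)

After reading 3 characters, A is in state s1.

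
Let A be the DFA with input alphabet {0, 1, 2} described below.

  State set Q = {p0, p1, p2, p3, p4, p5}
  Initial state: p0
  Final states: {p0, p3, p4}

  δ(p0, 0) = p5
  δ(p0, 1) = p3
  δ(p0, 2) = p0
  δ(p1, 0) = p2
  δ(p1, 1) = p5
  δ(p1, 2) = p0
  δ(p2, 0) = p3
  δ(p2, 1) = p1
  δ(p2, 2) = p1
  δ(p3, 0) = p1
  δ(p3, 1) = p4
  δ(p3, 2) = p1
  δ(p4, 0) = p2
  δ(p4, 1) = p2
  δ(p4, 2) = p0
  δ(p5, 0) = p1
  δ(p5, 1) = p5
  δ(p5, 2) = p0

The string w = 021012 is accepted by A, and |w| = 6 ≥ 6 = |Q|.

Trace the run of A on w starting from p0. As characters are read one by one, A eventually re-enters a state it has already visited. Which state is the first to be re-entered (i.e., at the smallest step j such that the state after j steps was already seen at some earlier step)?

Run of A on w = 0 2 1 0 1 2:
  step 0: p0  (start)
  step 1: p5  (read 0: p0→p5)
  step 2: p0  (read 2: p5→p0)   ← first repeat (p0 seen earlier)
  step 3: p3  (read 1: p0→p3)
  step 4: p1  (read 0: p3→p1)
  step 5: p5  (read 1: p1→p5)
  step 6: p0  (read 2: p5→p0)

The earliest repeat is at step j = 2: A is in p0, which it already visited at step i = 0.
The DFA has 6 states, so the proof of the pumping lemma guarantees a repeated state among the first 6+1 visited; the segment between the two visits is the pumpable y.

p0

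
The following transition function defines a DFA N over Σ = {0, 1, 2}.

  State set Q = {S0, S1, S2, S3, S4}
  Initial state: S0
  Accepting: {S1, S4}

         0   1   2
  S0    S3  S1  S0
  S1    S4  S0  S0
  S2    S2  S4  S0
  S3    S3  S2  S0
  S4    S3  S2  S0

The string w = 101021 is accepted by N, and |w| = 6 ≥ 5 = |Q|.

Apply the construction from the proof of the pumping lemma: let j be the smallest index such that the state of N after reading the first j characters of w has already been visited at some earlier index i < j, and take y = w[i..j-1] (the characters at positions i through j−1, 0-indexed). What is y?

State sequence: S0 -1-> S1 -0-> S4 -1-> S2 -0-> S2 -2-> S0 -1-> S1
First repeat at step 4: S2 was already visited.

So i = 3, j = 4, giving x = w[0:3] = 101, y = w[3:4] = 0, z = w[4:6] = 21.
Check: |xy| = 4 ≤ 5 and |y| = 1 ≥ 1. Reading y takes N from S2 back to S2, so every xyⁱz is accepted.
With |Q| = 5, pigeonhole forces a state repeat no later than step 5; the substring read between the first and second visits to that state can be pumped.

0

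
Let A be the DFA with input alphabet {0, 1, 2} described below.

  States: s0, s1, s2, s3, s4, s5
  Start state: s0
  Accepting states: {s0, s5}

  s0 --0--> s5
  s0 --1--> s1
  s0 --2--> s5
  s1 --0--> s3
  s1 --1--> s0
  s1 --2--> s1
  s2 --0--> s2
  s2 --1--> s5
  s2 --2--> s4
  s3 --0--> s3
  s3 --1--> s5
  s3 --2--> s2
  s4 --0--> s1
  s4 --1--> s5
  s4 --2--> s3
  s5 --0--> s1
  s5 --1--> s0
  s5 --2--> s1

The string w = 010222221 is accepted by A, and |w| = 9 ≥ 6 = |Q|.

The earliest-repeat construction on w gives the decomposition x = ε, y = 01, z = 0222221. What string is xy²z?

01010222221

xy^2z = ε·01·01·0222221 = 01010222221.
Reading y = 01 takes A from s0 back to s0, so after x·y·y the machine is still in s0, and z then leads to the accepting state s0. Hence 01010222221 ∈ L(A).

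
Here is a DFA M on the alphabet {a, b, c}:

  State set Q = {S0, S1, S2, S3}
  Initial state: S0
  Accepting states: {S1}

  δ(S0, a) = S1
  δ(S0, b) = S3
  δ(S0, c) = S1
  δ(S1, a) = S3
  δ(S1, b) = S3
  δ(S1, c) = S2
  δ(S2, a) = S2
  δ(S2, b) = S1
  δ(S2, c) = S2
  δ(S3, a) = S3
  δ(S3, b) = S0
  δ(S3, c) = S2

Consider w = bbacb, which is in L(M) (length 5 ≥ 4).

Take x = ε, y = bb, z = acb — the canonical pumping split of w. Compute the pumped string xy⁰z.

acb

xy⁰z = xz = ε·acb = acb.
Reading y = bb takes M from S0 back to S0, so after x the machine is still in S0, and z then leads to the accepting state S1. Hence acb ∈ L(M).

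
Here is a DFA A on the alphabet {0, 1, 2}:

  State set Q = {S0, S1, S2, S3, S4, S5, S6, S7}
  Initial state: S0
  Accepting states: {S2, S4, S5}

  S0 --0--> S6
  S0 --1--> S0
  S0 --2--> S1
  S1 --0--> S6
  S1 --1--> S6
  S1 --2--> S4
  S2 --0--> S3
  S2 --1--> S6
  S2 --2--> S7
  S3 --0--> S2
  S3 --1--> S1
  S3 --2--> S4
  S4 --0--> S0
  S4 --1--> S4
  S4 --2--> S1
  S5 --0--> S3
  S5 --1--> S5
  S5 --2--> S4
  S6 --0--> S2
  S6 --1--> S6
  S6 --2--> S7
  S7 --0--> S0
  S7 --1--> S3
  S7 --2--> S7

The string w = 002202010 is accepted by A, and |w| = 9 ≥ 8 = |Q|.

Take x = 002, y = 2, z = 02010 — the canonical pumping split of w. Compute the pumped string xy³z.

00222202010

xy^3z = 002·2·2·2·02010 = 00222202010.
Reading y = 2 takes A from S7 back to S7, so after x·y·y·y the machine is still in S7, and z then leads to the accepting state S2. Hence 00222202010 ∈ L(A).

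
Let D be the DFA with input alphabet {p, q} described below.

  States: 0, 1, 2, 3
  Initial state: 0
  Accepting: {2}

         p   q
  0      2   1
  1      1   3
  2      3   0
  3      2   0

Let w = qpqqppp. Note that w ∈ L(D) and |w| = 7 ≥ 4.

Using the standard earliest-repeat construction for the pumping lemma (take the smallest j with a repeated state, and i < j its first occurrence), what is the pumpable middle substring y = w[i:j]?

p

State sequence: 0 -q-> 1 -p-> 1 -q-> 3 -q-> 0 -p-> 2 -p-> 3 -p-> 2
First repeat at step 2: 1 was already visited.

So i = 1, j = 2, giving x = w[0:1] = q, y = w[1:2] = p, z = w[2:7] = qqppp.
Check: |xy| = 2 ≤ 4 and |y| = 1 ≥ 1. Reading y takes D from 1 back to 1, so every xyⁱz is accepted.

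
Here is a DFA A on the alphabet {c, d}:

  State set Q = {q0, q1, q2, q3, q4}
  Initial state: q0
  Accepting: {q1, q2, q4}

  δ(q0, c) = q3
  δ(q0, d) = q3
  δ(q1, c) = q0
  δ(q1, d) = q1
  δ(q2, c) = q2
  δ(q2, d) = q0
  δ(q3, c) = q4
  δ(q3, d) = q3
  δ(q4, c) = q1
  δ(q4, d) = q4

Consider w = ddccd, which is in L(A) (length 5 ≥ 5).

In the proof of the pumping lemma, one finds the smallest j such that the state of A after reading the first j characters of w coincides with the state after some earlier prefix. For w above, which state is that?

Run of A on w = d d c c d:
  step 0: q0  (start)
  step 1: q3  (read d: q0→q3)
  step 2: q3  (read d: q3→q3)   ← first repeat (q3 seen earlier)
  step 3: q4  (read c: q3→q4)
  step 4: q1  (read c: q4→q1)
  step 5: q1  (read d: q1→q1)

The earliest repeat is at step j = 2: A is in q3, which it already visited at step i = 1.
The DFA has 5 states, so the proof of the pumping lemma guarantees a repeated state among the first 5+1 visited; the segment between the two visits is the pumpable y.

q3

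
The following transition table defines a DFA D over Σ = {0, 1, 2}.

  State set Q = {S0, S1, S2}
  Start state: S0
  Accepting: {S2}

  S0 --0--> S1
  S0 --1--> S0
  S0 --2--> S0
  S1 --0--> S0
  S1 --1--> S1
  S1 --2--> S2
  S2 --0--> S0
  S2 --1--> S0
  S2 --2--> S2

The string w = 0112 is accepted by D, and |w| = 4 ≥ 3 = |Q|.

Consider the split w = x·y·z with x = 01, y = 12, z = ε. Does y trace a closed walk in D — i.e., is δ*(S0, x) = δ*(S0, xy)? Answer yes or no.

State sequence: S0 -0-> S1 -1-> S1 -1-> S1 -2-> S2

After x (step 2): S1. After xy (step 4): S2.
They differ (S1 ≠ S2), so y is not a cycle from the state after x; this split is not the one the pumping-lemma construction produces, and pumping y need not keep the string in L(D).

no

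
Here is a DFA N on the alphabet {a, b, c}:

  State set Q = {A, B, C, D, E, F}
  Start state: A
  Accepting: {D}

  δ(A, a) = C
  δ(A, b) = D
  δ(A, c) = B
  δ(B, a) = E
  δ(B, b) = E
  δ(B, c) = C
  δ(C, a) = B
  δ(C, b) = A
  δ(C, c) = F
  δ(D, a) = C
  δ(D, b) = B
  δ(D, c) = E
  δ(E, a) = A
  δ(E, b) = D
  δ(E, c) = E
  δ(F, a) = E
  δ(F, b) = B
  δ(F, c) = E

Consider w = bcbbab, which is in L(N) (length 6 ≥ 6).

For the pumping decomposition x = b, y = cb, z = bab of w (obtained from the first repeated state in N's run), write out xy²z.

bcbcbbab

xy^2z = b·cb·cb·bab = bcbcbbab.
Reading y = cb takes N from D back to D, so after x·y·y the machine is still in D, and z then leads to the accepting state D. Hence bcbcbbab ∈ L(N).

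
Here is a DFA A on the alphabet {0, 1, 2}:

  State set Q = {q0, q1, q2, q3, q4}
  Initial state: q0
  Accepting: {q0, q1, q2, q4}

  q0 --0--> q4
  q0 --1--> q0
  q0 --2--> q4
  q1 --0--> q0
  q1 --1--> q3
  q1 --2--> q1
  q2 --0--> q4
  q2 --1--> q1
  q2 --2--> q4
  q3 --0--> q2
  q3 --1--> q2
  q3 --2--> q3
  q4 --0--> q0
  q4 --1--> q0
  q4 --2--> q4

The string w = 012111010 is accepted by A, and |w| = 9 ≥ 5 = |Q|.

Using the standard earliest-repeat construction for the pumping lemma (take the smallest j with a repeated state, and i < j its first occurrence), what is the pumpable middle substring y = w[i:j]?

State sequence: q0 -0-> q4 -1-> q0 -2-> q4 -1-> q0 -1-> q0 -1-> q0 -0-> q4 -1-> q0 -0-> q4
First repeat at step 2: q0 was already visited.

So i = 0, j = 2, giving x = w[0:0] = ε, y = w[0:2] = 01, z = w[2:9] = 2111010.
Check: |xy| = 2 ≤ 5 and |y| = 2 ≥ 1. Reading y takes A from q0 back to q0, so every xyⁱz is accepted.

01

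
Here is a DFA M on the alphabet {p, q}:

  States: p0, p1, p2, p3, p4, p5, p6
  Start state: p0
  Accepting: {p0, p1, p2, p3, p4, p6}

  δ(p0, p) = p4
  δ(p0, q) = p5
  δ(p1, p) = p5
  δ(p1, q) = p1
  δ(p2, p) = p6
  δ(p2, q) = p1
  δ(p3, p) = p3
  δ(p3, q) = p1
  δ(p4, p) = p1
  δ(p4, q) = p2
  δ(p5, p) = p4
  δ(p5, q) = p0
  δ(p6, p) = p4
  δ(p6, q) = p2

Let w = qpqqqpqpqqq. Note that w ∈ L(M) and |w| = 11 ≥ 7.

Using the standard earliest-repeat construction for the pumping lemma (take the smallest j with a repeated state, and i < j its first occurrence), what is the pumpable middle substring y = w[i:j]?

Run of M on w = q p q q q p q p q q q:
  step 0: p0  (start)
  step 1: p5  (read q: p0→p5)
  step 2: p4  (read p: p5→p4)
  step 3: p2  (read q: p4→p2)
  step 4: p1  (read q: p2→p1)
  step 5: p1  (read q: p1→p1)   ← first repeat (p1 seen earlier)
  step 6: p5  (read p: p1→p5)
  step 7: p0  (read q: p5→p0)
  step 8: p4  (read p: p0→p4)
  step 9: p2  (read q: p4→p2)
  step 10: p1  (read q: p2→p1)
  step 11: p1  (read q: p1→p1)

So i = 4, j = 5, giving x = w[0:4] = qpqq, y = w[4:5] = q, z = w[5:11] = pqpqqq.
Check: |xy| = 5 ≤ 7 and |y| = 1 ≥ 1. Reading y takes M from p1 back to p1, so every xyⁱz is accepted.
Pumping length from the standard proof: p = 7 (the number of states). The repeated state found above gives |xy| = j ≤ 7 and |y| = j − i ≥ 1.

q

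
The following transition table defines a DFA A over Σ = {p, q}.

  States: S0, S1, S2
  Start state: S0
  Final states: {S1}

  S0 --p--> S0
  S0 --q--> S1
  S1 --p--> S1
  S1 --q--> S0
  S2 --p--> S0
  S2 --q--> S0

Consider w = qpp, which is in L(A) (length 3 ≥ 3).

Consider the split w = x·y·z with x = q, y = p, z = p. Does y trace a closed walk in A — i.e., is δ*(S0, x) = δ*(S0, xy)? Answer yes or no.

State sequence: S0 -q-> S1 -p-> S1

After x (step 1): S1. After xy (step 2): S1.
They match, so y = p drives A around a cycle from S1 back to itself; pumping y any number of times keeps A in S1 before reading z, and xyⁱz ∈ L(A) for every i ≥ 0.

yes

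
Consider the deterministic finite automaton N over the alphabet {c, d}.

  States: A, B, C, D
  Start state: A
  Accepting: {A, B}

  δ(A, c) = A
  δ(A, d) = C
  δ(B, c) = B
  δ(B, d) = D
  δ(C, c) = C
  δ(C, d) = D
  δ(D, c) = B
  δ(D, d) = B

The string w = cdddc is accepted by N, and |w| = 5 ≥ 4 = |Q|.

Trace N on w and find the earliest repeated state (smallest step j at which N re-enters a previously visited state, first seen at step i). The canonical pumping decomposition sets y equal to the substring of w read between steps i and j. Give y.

Run of N on w = c d d d c:
  step 0: A  (start)
  step 1: A  (read c: A→A)   ← first repeat (A seen earlier)
  step 2: C  (read d: A→C)
  step 3: D  (read d: C→D)
  step 4: B  (read d: D→B)
  step 5: B  (read c: B→B)

So i = 0, j = 1, giving x = w[0:0] = ε, y = w[0:1] = c, z = w[1:5] = dddc.
Check: |xy| = 1 ≤ 4 and |y| = 1 ≥ 1. Reading y takes N from A back to A, so every xyⁱz is accepted.
Since N has 4 states, any run of length ≥ 4 visits 4+1 states, so by pigeonhole some state repeats within the first 4 steps — that repeat gives the pumpable loop.

c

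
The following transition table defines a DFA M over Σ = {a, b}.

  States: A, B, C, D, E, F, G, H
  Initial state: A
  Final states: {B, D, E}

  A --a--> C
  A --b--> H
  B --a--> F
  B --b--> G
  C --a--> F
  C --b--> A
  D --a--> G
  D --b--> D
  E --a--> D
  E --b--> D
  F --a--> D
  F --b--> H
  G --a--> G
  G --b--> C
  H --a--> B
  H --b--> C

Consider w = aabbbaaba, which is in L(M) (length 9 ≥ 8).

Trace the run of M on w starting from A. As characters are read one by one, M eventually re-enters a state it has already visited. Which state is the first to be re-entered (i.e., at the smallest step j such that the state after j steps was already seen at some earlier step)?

State sequence: A -a-> C -a-> F -b-> H -b-> C -b-> A -a-> C -a-> F -b-> H -a-> B
First repeat at step 4: C was already visited.

The earliest repeat is at step j = 4: M is in C, which it already visited at step i = 1.
Since M has 8 states, any run of length ≥ 8 visits 8+1 states, so by pigeonhole some state repeats within the first 8 steps — that repeat gives the pumpable loop.

C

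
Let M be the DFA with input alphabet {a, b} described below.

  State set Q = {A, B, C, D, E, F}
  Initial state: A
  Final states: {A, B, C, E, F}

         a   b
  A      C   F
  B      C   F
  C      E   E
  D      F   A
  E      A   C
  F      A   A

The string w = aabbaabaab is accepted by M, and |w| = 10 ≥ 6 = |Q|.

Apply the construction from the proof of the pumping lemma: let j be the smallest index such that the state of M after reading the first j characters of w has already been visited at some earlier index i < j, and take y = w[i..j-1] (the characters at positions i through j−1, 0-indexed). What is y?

ab

Run of M on w = a a b b a a b a a b:
  step 0: A  (start)
  step 1: C  (read a: A→C)
  step 2: E  (read a: C→E)
  step 3: C  (read b: E→C)   ← first repeat (C seen earlier)
  step 4: E  (read b: C→E)
  step 5: A  (read a: E→A)
  step 6: C  (read a: A→C)
  step 7: E  (read b: C→E)
  step 8: A  (read a: E→A)
  step 9: C  (read a: A→C)
  step 10: E  (read b: C→E)

So i = 1, j = 3, giving x = w[0:1] = a, y = w[1:3] = ab, z = w[3:10] = baabaab.
Check: |xy| = 3 ≤ 6 and |y| = 2 ≥ 1. Reading y takes M from C back to C, so every xyⁱz is accepted.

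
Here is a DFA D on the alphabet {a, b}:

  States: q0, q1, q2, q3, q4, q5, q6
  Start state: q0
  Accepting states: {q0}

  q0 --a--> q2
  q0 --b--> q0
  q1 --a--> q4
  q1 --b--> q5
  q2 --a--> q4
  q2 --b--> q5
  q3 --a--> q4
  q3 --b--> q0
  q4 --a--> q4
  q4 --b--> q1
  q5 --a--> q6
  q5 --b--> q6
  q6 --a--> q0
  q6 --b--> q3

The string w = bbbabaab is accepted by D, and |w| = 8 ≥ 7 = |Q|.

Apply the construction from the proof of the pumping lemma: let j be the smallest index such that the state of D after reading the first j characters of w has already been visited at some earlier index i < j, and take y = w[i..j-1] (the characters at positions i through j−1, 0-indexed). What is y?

b

State sequence: q0 -b-> q0 -b-> q0 -b-> q0 -a-> q2 -b-> q5 -a-> q6 -a-> q0 -b-> q0
First repeat at step 1: q0 was already visited.

So i = 0, j = 1, giving x = w[0:0] = ε, y = w[0:1] = b, z = w[1:8] = bbabaab.
Check: |xy| = 1 ≤ 7 and |y| = 1 ≥ 1. Reading y takes D from q0 back to q0, so every xyⁱz is accepted.
The DFA has 7 states, so the proof of the pumping lemma guarantees a repeated state among the first 7+1 visited; the segment between the two visits is the pumpable y.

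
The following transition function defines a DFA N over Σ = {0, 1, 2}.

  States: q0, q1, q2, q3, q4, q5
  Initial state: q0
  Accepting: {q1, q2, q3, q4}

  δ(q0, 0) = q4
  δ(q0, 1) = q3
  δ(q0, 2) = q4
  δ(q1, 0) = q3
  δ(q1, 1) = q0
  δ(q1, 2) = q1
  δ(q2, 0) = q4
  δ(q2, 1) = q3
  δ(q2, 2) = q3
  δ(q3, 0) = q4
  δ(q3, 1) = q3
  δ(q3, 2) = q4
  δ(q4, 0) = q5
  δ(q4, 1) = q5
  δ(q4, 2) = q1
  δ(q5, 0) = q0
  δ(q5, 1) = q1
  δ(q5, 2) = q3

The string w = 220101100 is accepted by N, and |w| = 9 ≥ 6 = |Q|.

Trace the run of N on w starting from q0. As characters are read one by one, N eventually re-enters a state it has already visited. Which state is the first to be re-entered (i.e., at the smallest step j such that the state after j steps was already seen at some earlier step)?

Run of N on w = 2 2 0 1 0 1 1 0 0:
  step 0: q0  (start)
  step 1: q4  (read 2: q0→q4)
  step 2: q1  (read 2: q4→q1)
  step 3: q3  (read 0: q1→q3)
  step 4: q3  (read 1: q3→q3)   ← first repeat (q3 seen earlier)
  step 5: q4  (read 0: q3→q4)
  step 6: q5  (read 1: q4→q5)
  step 7: q1  (read 1: q5→q1)
  step 8: q3  (read 0: q1→q3)
  step 9: q4  (read 0: q3→q4)

The earliest repeat is at step j = 4: N is in q3, which it already visited at step i = 3.

q3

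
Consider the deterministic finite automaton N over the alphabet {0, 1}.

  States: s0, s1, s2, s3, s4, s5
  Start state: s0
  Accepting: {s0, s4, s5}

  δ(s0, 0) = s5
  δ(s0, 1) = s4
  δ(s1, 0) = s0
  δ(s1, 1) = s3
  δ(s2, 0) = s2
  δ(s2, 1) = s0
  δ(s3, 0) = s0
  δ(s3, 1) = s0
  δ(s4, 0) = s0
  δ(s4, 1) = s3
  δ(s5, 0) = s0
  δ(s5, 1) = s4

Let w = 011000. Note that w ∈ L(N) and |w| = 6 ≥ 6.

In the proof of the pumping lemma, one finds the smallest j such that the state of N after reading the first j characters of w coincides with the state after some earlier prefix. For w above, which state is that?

Run of N on w = 0 1 1 0 0 0:
  step 0: s0  (start)
  step 1: s5  (read 0: s0→s5)
  step 2: s4  (read 1: s5→s4)
  step 3: s3  (read 1: s4→s3)
  step 4: s0  (read 0: s3→s0)   ← first repeat (s0 seen earlier)
  step 5: s5  (read 0: s0→s5)
  step 6: s0  (read 0: s5→s0)

The earliest repeat is at step j = 4: N is in s0, which it already visited at step i = 0.

s0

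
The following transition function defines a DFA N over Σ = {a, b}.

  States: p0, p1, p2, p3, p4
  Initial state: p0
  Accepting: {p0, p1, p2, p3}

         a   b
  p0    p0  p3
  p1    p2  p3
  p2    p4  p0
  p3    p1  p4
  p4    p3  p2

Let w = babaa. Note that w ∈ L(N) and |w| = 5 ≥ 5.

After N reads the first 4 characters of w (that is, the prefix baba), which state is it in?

State sequence: p0 -b-> p3 -a-> p1 -b-> p3 -a-> p1

After reading 4 characters, N is in state p1.
(This kind of state-tracing is the core of the pumping-lemma construction: with 5 states, pigeonhole forces a repeat within the first 5 steps.)

p1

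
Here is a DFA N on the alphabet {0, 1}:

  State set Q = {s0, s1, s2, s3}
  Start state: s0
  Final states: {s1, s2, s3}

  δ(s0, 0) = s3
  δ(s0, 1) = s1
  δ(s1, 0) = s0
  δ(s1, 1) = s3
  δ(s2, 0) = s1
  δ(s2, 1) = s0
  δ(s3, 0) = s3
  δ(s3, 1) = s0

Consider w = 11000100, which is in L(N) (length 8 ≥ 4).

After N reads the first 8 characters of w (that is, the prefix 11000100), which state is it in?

s3

State sequence: s0 -1-> s1 -1-> s3 -0-> s3 -0-> s3 -0-> s3 -1-> s0 -0-> s3 -0-> s3

After reading 8 characters, N is in state s3.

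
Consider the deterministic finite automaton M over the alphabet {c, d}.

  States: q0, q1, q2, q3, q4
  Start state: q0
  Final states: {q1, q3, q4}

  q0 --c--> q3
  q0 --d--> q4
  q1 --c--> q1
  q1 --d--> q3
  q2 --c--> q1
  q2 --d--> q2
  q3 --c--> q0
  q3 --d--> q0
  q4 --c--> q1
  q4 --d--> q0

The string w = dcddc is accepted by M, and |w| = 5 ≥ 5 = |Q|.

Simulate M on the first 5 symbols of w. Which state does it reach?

q3

State sequence: q0 -d-> q4 -c-> q1 -d-> q3 -d-> q0 -c-> q3

After reading 5 characters, M is in state q3.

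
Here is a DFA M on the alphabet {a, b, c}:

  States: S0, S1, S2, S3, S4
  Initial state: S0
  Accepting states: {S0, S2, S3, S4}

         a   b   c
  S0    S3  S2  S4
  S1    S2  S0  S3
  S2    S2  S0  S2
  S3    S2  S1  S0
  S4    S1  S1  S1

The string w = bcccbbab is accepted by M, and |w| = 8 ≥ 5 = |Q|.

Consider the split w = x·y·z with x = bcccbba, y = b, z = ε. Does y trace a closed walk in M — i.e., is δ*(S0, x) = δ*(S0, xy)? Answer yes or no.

no

Run of M on the first 8 characters of w = b c c c b b a b:
  step 0: S0  (start)
  step 1: S2  (read b: S0→S2)
  step 2: S2  (read c: S2→S2)
  step 3: S2  (read c: S2→S2)
  step 4: S2  (read c: S2→S2)
  step 5: S0  (read b: S2→S0)
  step 6: S2  (read b: S0→S2)
  step 7: S2  (read a: S2→S2)
  step 8: S0  (read b: S2→S0)

After x (step 7): S2. After xy (step 8): S0.
They differ (S2 ≠ S0), so y is not a cycle from the state after x; this split is not the one the pumping-lemma construction produces, and pumping y need not keep the string in L(M).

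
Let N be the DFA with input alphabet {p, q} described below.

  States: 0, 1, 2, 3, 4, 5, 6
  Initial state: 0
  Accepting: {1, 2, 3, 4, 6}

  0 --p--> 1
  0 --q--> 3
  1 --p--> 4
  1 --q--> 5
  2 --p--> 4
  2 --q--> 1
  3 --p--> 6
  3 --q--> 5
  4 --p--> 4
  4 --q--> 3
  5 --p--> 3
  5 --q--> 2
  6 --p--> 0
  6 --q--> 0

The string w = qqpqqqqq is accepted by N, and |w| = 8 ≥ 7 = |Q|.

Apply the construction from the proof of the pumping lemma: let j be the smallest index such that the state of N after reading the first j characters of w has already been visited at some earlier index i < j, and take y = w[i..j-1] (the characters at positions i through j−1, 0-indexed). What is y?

qp

Run of N on w = q q p q q q q q:
  step 0: 0  (start)
  step 1: 3  (read q: 0→3)
  step 2: 5  (read q: 3→5)
  step 3: 3  (read p: 5→3)   ← first repeat (3 seen earlier)
  step 4: 5  (read q: 3→5)
  step 5: 2  (read q: 5→2)
  step 6: 1  (read q: 2→1)
  step 7: 5  (read q: 1→5)
  step 8: 2  (read q: 5→2)

So i = 1, j = 3, giving x = w[0:1] = q, y = w[1:3] = qp, z = w[3:8] = qqqqq.
Check: |xy| = 3 ≤ 7 and |y| = 2 ≥ 1. Reading y takes N from 3 back to 3, so every xyⁱz is accepted.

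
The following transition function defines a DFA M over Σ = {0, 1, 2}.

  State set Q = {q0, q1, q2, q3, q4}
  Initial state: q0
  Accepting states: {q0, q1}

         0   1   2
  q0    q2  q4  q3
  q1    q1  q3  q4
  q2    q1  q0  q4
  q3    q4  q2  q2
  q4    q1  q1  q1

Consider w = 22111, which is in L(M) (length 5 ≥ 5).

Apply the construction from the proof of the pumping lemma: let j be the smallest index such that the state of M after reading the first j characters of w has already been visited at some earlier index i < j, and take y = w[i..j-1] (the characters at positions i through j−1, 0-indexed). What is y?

221

State sequence: q0 -2-> q3 -2-> q2 -1-> q0 -1-> q4 -1-> q1
First repeat at step 3: q0 was already visited.

So i = 0, j = 3, giving x = w[0:0] = ε, y = w[0:3] = 221, z = w[3:5] = 11.
Check: |xy| = 3 ≤ 5 and |y| = 3 ≥ 1. Reading y takes M from q0 back to q0, so every xyⁱz is accepted.
Pumping length from the standard proof: p = 5 (the number of states). The repeated state found above gives |xy| = j ≤ 5 and |y| = j − i ≥ 1.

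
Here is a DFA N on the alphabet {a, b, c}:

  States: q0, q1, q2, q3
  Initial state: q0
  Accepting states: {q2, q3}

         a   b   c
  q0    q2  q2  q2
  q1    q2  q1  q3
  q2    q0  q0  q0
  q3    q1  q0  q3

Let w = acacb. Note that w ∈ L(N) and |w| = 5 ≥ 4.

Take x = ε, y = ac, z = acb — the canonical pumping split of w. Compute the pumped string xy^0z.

acb

xy⁰z = xz = ε·acb = acb.
Reading y = ac takes N from q0 back to q0, so after x the machine is still in q0, and z then leads to the accepting state q2. Hence acb ∈ L(N).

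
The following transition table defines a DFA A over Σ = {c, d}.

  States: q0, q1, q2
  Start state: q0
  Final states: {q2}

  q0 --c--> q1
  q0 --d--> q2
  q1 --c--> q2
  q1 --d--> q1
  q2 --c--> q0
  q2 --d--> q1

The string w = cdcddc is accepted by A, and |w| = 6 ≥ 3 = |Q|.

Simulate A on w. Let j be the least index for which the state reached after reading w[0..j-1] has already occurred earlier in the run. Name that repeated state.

q1

State sequence: q0 -c-> q1 -d-> q1 -c-> q2 -d-> q1 -d-> q1 -c-> q2
First repeat at step 2: q1 was already visited.

The earliest repeat is at step j = 2: A is in q1, which it already visited at step i = 1.
Pumping length from the standard proof: p = 3 (the number of states). The repeated state found above gives |xy| = j ≤ 3 and |y| = j − i ≥ 1.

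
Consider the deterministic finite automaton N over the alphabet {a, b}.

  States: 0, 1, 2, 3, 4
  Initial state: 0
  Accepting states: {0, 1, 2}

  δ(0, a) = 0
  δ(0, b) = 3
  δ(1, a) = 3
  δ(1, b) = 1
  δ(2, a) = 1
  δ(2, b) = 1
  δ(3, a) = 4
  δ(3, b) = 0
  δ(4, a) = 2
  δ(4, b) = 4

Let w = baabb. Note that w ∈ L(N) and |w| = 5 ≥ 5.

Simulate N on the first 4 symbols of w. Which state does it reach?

1

State sequence: 0 -b-> 3 -a-> 4 -a-> 2 -b-> 1

After reading 4 characters, N is in state 1.
(This kind of state-tracing is the core of the pumping-lemma construction: with 5 states, pigeonhole forces a repeat within the first 5 steps.)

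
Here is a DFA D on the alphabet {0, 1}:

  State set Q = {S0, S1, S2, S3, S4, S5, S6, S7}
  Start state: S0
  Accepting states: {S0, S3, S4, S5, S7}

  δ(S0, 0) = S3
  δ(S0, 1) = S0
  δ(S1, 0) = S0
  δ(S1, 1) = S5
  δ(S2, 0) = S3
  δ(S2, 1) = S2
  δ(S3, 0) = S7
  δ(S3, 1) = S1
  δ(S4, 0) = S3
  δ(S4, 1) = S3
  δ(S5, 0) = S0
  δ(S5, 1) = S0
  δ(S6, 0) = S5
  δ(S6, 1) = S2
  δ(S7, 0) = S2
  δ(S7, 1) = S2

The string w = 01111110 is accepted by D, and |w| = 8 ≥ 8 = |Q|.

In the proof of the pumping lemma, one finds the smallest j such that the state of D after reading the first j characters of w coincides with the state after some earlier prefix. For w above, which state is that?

S0

State sequence: S0 -0-> S3 -1-> S1 -1-> S5 -1-> S0 -1-> S0 -1-> S0 -1-> S0 -0-> S3
First repeat at step 4: S0 was already visited.

The earliest repeat is at step j = 4: D is in S0, which it already visited at step i = 0.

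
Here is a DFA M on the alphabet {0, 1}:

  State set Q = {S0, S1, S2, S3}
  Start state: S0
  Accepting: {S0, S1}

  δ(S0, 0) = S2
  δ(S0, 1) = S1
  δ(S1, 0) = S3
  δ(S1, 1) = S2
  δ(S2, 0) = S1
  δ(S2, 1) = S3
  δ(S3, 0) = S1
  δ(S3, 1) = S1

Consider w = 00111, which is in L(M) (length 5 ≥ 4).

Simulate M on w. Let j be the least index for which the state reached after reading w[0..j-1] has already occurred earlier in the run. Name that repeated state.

S2

State sequence: S0 -0-> S2 -0-> S1 -1-> S2 -1-> S3 -1-> S1
First repeat at step 3: S2 was already visited.

The earliest repeat is at step j = 3: M is in S2, which it already visited at step i = 1.
Since M has 4 states, any run of length ≥ 4 visits 4+1 states, so by pigeonhole some state repeats within the first 4 steps — that repeat gives the pumpable loop.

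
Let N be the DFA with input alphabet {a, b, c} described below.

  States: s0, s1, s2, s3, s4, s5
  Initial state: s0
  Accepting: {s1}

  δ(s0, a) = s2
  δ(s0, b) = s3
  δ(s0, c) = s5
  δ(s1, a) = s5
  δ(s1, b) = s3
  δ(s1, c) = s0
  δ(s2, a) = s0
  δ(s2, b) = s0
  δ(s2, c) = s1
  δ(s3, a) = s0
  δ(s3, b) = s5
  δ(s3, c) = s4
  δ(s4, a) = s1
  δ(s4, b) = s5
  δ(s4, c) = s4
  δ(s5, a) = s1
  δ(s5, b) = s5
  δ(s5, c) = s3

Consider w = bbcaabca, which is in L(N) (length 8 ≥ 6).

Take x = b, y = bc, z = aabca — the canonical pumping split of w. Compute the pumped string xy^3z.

xy^3z = b·bc·bc·bc·aabca = bbcbcbcaabca.
Reading y = bc takes N from s3 back to s3, so after x·y·y·y the machine is still in s3, and z then leads to the accepting state s1. Hence bbcbcbcaabca ∈ L(N).

bbcbcbcaabca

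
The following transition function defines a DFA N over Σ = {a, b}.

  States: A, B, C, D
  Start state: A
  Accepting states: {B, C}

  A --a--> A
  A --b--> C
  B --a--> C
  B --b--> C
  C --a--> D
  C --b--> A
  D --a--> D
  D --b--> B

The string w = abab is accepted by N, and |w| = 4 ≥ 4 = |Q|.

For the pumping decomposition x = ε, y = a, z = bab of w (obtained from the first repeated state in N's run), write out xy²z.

xy^2z = ε·a·a·bab = aabab.
Reading y = a takes N from A back to A, so after x·y·y the machine is still in A, and z then leads to the accepting state B. Hence aabab ∈ L(N).

aabab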